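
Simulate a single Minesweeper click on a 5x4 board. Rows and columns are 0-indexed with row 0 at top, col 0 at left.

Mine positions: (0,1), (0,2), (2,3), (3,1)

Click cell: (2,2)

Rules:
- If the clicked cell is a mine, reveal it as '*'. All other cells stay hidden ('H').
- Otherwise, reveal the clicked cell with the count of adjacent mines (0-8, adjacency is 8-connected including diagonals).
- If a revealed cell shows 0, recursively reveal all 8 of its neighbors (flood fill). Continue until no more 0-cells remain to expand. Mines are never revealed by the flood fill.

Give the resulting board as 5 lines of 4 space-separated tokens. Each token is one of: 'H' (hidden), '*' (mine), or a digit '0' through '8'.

H H H H
H H H H
H H 2 H
H H H H
H H H H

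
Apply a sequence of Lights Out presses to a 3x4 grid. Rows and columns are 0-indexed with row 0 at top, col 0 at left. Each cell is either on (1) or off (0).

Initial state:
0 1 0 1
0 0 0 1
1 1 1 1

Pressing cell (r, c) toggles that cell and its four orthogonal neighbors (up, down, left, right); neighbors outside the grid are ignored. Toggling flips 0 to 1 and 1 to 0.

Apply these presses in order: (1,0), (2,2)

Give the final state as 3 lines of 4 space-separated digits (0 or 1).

After press 1 at (1,0):
1 1 0 1
1 1 0 1
0 1 1 1

After press 2 at (2,2):
1 1 0 1
1 1 1 1
0 0 0 0

Answer: 1 1 0 1
1 1 1 1
0 0 0 0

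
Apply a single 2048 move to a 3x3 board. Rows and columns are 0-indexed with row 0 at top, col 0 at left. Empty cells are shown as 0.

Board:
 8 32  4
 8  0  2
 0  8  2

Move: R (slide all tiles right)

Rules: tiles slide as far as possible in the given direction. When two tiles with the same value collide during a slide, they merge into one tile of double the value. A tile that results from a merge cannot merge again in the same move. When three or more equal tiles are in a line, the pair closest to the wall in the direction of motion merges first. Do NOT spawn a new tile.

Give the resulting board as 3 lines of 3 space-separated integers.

Slide right:
row 0: [8, 32, 4] -> [8, 32, 4]
row 1: [8, 0, 2] -> [0, 8, 2]
row 2: [0, 8, 2] -> [0, 8, 2]

Answer:  8 32  4
 0  8  2
 0  8  2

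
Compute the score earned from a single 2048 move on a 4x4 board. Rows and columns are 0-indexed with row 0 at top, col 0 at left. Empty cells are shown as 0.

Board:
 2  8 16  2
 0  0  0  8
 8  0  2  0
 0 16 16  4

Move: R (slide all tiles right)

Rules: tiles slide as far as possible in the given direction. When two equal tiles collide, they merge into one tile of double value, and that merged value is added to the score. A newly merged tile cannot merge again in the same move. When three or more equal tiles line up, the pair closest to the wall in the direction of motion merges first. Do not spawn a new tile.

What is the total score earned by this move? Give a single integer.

Answer: 32

Derivation:
Slide right:
row 0: [2, 8, 16, 2] -> [2, 8, 16, 2]  score +0 (running 0)
row 1: [0, 0, 0, 8] -> [0, 0, 0, 8]  score +0 (running 0)
row 2: [8, 0, 2, 0] -> [0, 0, 8, 2]  score +0 (running 0)
row 3: [0, 16, 16, 4] -> [0, 0, 32, 4]  score +32 (running 32)
Board after move:
 2  8 16  2
 0  0  0  8
 0  0  8  2
 0  0 32  4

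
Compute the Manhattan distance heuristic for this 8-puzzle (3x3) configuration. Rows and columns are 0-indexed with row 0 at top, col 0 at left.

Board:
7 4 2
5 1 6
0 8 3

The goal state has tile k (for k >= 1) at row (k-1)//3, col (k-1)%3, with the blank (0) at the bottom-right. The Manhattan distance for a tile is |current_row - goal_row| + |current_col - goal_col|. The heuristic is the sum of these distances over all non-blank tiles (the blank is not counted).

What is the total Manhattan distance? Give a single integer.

Tile 7: at (0,0), goal (2,0), distance |0-2|+|0-0| = 2
Tile 4: at (0,1), goal (1,0), distance |0-1|+|1-0| = 2
Tile 2: at (0,2), goal (0,1), distance |0-0|+|2-1| = 1
Tile 5: at (1,0), goal (1,1), distance |1-1|+|0-1| = 1
Tile 1: at (1,1), goal (0,0), distance |1-0|+|1-0| = 2
Tile 6: at (1,2), goal (1,2), distance |1-1|+|2-2| = 0
Tile 8: at (2,1), goal (2,1), distance |2-2|+|1-1| = 0
Tile 3: at (2,2), goal (0,2), distance |2-0|+|2-2| = 2
Sum: 2 + 2 + 1 + 1 + 2 + 0 + 0 + 2 = 10

Answer: 10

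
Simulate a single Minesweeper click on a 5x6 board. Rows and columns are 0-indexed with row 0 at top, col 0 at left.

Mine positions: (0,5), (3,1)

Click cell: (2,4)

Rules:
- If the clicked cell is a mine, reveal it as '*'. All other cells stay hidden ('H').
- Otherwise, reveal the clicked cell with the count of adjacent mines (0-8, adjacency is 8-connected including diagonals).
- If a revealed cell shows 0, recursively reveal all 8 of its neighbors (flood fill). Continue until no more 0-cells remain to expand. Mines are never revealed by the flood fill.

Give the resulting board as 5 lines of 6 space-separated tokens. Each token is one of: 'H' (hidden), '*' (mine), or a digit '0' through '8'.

0 0 0 0 1 H
0 0 0 0 1 1
1 1 1 0 0 0
H H 1 0 0 0
H H 1 0 0 0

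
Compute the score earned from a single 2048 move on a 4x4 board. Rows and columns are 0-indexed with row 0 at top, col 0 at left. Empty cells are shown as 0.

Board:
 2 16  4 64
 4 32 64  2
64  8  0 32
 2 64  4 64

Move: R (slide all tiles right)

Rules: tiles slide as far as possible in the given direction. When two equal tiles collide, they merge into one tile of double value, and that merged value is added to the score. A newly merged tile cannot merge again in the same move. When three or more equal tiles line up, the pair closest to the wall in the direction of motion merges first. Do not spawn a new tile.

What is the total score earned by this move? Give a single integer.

Answer: 0

Derivation:
Slide right:
row 0: [2, 16, 4, 64] -> [2, 16, 4, 64]  score +0 (running 0)
row 1: [4, 32, 64, 2] -> [4, 32, 64, 2]  score +0 (running 0)
row 2: [64, 8, 0, 32] -> [0, 64, 8, 32]  score +0 (running 0)
row 3: [2, 64, 4, 64] -> [2, 64, 4, 64]  score +0 (running 0)
Board after move:
 2 16  4 64
 4 32 64  2
 0 64  8 32
 2 64  4 64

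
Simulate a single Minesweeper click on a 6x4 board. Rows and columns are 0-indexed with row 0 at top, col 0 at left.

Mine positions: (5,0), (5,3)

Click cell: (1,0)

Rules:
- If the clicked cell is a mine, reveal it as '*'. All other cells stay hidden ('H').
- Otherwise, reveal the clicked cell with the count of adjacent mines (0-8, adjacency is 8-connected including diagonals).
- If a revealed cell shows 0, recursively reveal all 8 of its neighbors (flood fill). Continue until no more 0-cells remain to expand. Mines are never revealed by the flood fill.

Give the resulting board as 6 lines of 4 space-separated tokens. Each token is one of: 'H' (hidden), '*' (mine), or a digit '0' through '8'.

0 0 0 0
0 0 0 0
0 0 0 0
0 0 0 0
1 1 1 1
H H H H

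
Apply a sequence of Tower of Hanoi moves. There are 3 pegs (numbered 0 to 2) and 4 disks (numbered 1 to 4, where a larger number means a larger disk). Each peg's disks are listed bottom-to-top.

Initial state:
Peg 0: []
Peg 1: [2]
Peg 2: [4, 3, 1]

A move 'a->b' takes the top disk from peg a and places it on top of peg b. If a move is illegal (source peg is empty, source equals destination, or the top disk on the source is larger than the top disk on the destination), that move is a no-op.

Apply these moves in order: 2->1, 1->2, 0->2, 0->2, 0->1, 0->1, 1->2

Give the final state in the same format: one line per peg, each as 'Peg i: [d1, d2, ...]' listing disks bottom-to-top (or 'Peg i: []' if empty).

After move 1 (2->1):
Peg 0: []
Peg 1: [2, 1]
Peg 2: [4, 3]

After move 2 (1->2):
Peg 0: []
Peg 1: [2]
Peg 2: [4, 3, 1]

After move 3 (0->2):
Peg 0: []
Peg 1: [2]
Peg 2: [4, 3, 1]

After move 4 (0->2):
Peg 0: []
Peg 1: [2]
Peg 2: [4, 3, 1]

After move 5 (0->1):
Peg 0: []
Peg 1: [2]
Peg 2: [4, 3, 1]

After move 6 (0->1):
Peg 0: []
Peg 1: [2]
Peg 2: [4, 3, 1]

After move 7 (1->2):
Peg 0: []
Peg 1: [2]
Peg 2: [4, 3, 1]

Answer: Peg 0: []
Peg 1: [2]
Peg 2: [4, 3, 1]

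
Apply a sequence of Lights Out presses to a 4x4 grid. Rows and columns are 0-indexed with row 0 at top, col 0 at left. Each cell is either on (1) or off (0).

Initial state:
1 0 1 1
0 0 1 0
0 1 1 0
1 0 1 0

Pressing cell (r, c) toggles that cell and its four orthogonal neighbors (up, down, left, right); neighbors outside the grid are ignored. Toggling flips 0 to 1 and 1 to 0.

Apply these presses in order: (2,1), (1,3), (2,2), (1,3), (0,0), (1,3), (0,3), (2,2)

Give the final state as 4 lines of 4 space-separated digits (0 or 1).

Answer: 0 1 0 1
1 1 0 0
1 0 0 1
1 1 1 0

Derivation:
After press 1 at (2,1):
1 0 1 1
0 1 1 0
1 0 0 0
1 1 1 0

After press 2 at (1,3):
1 0 1 0
0 1 0 1
1 0 0 1
1 1 1 0

After press 3 at (2,2):
1 0 1 0
0 1 1 1
1 1 1 0
1 1 0 0

After press 4 at (1,3):
1 0 1 1
0 1 0 0
1 1 1 1
1 1 0 0

After press 5 at (0,0):
0 1 1 1
1 1 0 0
1 1 1 1
1 1 0 0

After press 6 at (1,3):
0 1 1 0
1 1 1 1
1 1 1 0
1 1 0 0

After press 7 at (0,3):
0 1 0 1
1 1 1 0
1 1 1 0
1 1 0 0

After press 8 at (2,2):
0 1 0 1
1 1 0 0
1 0 0 1
1 1 1 0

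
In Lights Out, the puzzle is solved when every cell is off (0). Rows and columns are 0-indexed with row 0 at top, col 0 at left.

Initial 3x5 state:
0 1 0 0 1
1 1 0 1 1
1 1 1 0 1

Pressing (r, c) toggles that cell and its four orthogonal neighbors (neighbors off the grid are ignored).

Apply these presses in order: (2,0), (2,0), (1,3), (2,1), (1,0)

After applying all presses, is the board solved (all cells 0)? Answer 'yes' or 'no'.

After press 1 at (2,0):
0 1 0 0 1
0 1 0 1 1
0 0 1 0 1

After press 2 at (2,0):
0 1 0 0 1
1 1 0 1 1
1 1 1 0 1

After press 3 at (1,3):
0 1 0 1 1
1 1 1 0 0
1 1 1 1 1

After press 4 at (2,1):
0 1 0 1 1
1 0 1 0 0
0 0 0 1 1

After press 5 at (1,0):
1 1 0 1 1
0 1 1 0 0
1 0 0 1 1

Lights still on: 9

Answer: no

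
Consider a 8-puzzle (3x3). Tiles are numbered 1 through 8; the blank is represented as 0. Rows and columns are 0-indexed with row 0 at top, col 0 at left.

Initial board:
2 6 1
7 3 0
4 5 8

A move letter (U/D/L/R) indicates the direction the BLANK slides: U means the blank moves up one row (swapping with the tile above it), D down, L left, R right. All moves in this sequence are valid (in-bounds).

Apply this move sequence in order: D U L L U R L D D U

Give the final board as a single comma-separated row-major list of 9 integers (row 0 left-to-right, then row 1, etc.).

After move 1 (D):
2 6 1
7 3 8
4 5 0

After move 2 (U):
2 6 1
7 3 0
4 5 8

After move 3 (L):
2 6 1
7 0 3
4 5 8

After move 4 (L):
2 6 1
0 7 3
4 5 8

After move 5 (U):
0 6 1
2 7 3
4 5 8

After move 6 (R):
6 0 1
2 7 3
4 5 8

After move 7 (L):
0 6 1
2 7 3
4 5 8

After move 8 (D):
2 6 1
0 7 3
4 5 8

After move 9 (D):
2 6 1
4 7 3
0 5 8

After move 10 (U):
2 6 1
0 7 3
4 5 8

Answer: 2, 6, 1, 0, 7, 3, 4, 5, 8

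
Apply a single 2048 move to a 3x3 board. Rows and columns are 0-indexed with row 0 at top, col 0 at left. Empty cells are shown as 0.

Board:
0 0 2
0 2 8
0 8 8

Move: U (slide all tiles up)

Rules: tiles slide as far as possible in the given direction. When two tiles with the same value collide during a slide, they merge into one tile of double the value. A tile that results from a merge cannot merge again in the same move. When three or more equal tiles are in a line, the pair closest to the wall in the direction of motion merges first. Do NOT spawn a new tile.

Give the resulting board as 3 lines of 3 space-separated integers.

Answer:  0  2  2
 0  8 16
 0  0  0

Derivation:
Slide up:
col 0: [0, 0, 0] -> [0, 0, 0]
col 1: [0, 2, 8] -> [2, 8, 0]
col 2: [2, 8, 8] -> [2, 16, 0]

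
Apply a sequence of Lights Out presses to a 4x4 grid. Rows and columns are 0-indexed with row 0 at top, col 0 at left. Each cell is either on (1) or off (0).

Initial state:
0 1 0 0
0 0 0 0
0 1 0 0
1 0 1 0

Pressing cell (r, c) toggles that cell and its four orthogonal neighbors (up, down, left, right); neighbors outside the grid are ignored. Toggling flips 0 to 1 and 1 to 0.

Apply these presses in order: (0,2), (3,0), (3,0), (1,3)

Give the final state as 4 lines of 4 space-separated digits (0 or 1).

After press 1 at (0,2):
0 0 1 1
0 0 1 0
0 1 0 0
1 0 1 0

After press 2 at (3,0):
0 0 1 1
0 0 1 0
1 1 0 0
0 1 1 0

After press 3 at (3,0):
0 0 1 1
0 0 1 0
0 1 0 0
1 0 1 0

After press 4 at (1,3):
0 0 1 0
0 0 0 1
0 1 0 1
1 0 1 0

Answer: 0 0 1 0
0 0 0 1
0 1 0 1
1 0 1 0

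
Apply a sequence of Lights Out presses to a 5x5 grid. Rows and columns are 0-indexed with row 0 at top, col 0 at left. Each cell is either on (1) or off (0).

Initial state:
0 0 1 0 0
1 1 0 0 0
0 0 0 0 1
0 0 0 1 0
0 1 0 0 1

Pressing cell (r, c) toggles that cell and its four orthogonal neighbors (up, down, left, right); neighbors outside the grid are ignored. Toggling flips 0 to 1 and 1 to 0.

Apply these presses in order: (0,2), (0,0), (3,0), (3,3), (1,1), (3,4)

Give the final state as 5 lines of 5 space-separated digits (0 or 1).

Answer: 1 1 0 1 0
1 0 0 0 0
1 1 0 1 0
1 1 1 1 0
1 1 0 1 0

Derivation:
After press 1 at (0,2):
0 1 0 1 0
1 1 1 0 0
0 0 0 0 1
0 0 0 1 0
0 1 0 0 1

After press 2 at (0,0):
1 0 0 1 0
0 1 1 0 0
0 0 0 0 1
0 0 0 1 0
0 1 0 0 1

After press 3 at (3,0):
1 0 0 1 0
0 1 1 0 0
1 0 0 0 1
1 1 0 1 0
1 1 0 0 1

After press 4 at (3,3):
1 0 0 1 0
0 1 1 0 0
1 0 0 1 1
1 1 1 0 1
1 1 0 1 1

After press 5 at (1,1):
1 1 0 1 0
1 0 0 0 0
1 1 0 1 1
1 1 1 0 1
1 1 0 1 1

After press 6 at (3,4):
1 1 0 1 0
1 0 0 0 0
1 1 0 1 0
1 1 1 1 0
1 1 0 1 0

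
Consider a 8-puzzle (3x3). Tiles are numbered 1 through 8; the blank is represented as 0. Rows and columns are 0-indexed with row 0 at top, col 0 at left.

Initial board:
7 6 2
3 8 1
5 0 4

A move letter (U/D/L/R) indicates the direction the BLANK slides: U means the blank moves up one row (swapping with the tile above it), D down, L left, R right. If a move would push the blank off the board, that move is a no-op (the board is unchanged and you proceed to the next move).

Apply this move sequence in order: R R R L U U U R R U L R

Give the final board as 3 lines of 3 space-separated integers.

After move 1 (R):
7 6 2
3 8 1
5 4 0

After move 2 (R):
7 6 2
3 8 1
5 4 0

After move 3 (R):
7 6 2
3 8 1
5 4 0

After move 4 (L):
7 6 2
3 8 1
5 0 4

After move 5 (U):
7 6 2
3 0 1
5 8 4

After move 6 (U):
7 0 2
3 6 1
5 8 4

After move 7 (U):
7 0 2
3 6 1
5 8 4

After move 8 (R):
7 2 0
3 6 1
5 8 4

After move 9 (R):
7 2 0
3 6 1
5 8 4

After move 10 (U):
7 2 0
3 6 1
5 8 4

After move 11 (L):
7 0 2
3 6 1
5 8 4

After move 12 (R):
7 2 0
3 6 1
5 8 4

Answer: 7 2 0
3 6 1
5 8 4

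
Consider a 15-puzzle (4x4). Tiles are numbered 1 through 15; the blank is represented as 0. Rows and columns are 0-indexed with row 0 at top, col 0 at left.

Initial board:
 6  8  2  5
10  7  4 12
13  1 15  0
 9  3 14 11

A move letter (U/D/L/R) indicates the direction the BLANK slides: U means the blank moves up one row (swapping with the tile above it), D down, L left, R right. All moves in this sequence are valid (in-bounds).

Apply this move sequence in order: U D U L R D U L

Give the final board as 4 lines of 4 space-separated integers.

Answer:  6  8  2  5
10  7  0  4
13  1 15 12
 9  3 14 11

Derivation:
After move 1 (U):
 6  8  2  5
10  7  4  0
13  1 15 12
 9  3 14 11

After move 2 (D):
 6  8  2  5
10  7  4 12
13  1 15  0
 9  3 14 11

After move 3 (U):
 6  8  2  5
10  7  4  0
13  1 15 12
 9  3 14 11

After move 4 (L):
 6  8  2  5
10  7  0  4
13  1 15 12
 9  3 14 11

After move 5 (R):
 6  8  2  5
10  7  4  0
13  1 15 12
 9  3 14 11

After move 6 (D):
 6  8  2  5
10  7  4 12
13  1 15  0
 9  3 14 11

After move 7 (U):
 6  8  2  5
10  7  4  0
13  1 15 12
 9  3 14 11

After move 8 (L):
 6  8  2  5
10  7  0  4
13  1 15 12
 9  3 14 11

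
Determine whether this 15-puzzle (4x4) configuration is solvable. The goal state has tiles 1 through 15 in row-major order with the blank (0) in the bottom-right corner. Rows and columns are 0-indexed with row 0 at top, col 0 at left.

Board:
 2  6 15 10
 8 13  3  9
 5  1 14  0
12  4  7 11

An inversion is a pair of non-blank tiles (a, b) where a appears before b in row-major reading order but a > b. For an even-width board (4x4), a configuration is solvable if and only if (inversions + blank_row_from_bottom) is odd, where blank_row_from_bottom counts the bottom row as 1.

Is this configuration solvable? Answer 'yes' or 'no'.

Answer: yes

Derivation:
Inversions: 51
Blank is in row 2 (0-indexed from top), which is row 2 counting from the bottom (bottom = 1).
51 + 2 = 53, which is odd, so the puzzle is solvable.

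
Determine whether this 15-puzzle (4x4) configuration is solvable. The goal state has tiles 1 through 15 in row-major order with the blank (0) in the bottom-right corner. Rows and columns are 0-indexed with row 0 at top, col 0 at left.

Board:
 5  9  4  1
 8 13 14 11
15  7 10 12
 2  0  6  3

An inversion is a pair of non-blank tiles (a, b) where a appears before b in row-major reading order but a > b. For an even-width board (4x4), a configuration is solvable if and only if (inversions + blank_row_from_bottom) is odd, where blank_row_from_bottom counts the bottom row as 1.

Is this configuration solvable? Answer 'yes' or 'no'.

Inversions: 53
Blank is in row 3 (0-indexed from top), which is row 1 counting from the bottom (bottom = 1).
53 + 1 = 54, which is even, so the puzzle is not solvable.

Answer: no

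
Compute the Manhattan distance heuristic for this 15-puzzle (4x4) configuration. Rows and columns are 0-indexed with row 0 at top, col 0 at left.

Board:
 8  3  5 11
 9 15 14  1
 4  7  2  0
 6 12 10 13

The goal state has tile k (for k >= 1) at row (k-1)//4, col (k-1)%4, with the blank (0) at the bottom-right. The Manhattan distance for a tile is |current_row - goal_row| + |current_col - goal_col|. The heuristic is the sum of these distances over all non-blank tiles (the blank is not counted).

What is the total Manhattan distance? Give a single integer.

Answer: 43

Derivation:
Tile 8: at (0,0), goal (1,3), distance |0-1|+|0-3| = 4
Tile 3: at (0,1), goal (0,2), distance |0-0|+|1-2| = 1
Tile 5: at (0,2), goal (1,0), distance |0-1|+|2-0| = 3
Tile 11: at (0,3), goal (2,2), distance |0-2|+|3-2| = 3
Tile 9: at (1,0), goal (2,0), distance |1-2|+|0-0| = 1
Tile 15: at (1,1), goal (3,2), distance |1-3|+|1-2| = 3
Tile 14: at (1,2), goal (3,1), distance |1-3|+|2-1| = 3
Tile 1: at (1,3), goal (0,0), distance |1-0|+|3-0| = 4
Tile 4: at (2,0), goal (0,3), distance |2-0|+|0-3| = 5
Tile 7: at (2,1), goal (1,2), distance |2-1|+|1-2| = 2
Tile 2: at (2,2), goal (0,1), distance |2-0|+|2-1| = 3
Tile 6: at (3,0), goal (1,1), distance |3-1|+|0-1| = 3
Tile 12: at (3,1), goal (2,3), distance |3-2|+|1-3| = 3
Tile 10: at (3,2), goal (2,1), distance |3-2|+|2-1| = 2
Tile 13: at (3,3), goal (3,0), distance |3-3|+|3-0| = 3
Sum: 4 + 1 + 3 + 3 + 1 + 3 + 3 + 4 + 5 + 2 + 3 + 3 + 3 + 2 + 3 = 43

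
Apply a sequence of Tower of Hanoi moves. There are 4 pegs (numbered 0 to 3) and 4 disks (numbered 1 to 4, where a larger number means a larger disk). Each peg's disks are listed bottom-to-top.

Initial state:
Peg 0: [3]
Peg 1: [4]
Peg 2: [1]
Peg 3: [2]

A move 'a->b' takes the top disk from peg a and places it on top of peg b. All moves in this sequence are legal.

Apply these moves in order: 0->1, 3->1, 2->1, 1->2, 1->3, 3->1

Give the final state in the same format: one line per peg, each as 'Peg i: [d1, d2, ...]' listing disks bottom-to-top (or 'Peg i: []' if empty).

Answer: Peg 0: []
Peg 1: [4, 3, 2]
Peg 2: [1]
Peg 3: []

Derivation:
After move 1 (0->1):
Peg 0: []
Peg 1: [4, 3]
Peg 2: [1]
Peg 3: [2]

After move 2 (3->1):
Peg 0: []
Peg 1: [4, 3, 2]
Peg 2: [1]
Peg 3: []

After move 3 (2->1):
Peg 0: []
Peg 1: [4, 3, 2, 1]
Peg 2: []
Peg 3: []

After move 4 (1->2):
Peg 0: []
Peg 1: [4, 3, 2]
Peg 2: [1]
Peg 3: []

After move 5 (1->3):
Peg 0: []
Peg 1: [4, 3]
Peg 2: [1]
Peg 3: [2]

After move 6 (3->1):
Peg 0: []
Peg 1: [4, 3, 2]
Peg 2: [1]
Peg 3: []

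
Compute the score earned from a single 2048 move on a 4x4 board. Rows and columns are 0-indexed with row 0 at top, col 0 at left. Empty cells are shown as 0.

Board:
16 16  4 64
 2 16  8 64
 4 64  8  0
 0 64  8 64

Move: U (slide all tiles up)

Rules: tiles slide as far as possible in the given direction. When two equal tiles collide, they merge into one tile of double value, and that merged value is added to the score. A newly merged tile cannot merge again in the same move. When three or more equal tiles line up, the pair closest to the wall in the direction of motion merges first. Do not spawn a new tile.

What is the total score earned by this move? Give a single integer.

Slide up:
col 0: [16, 2, 4, 0] -> [16, 2, 4, 0]  score +0 (running 0)
col 1: [16, 16, 64, 64] -> [32, 128, 0, 0]  score +160 (running 160)
col 2: [4, 8, 8, 8] -> [4, 16, 8, 0]  score +16 (running 176)
col 3: [64, 64, 0, 64] -> [128, 64, 0, 0]  score +128 (running 304)
Board after move:
 16  32   4 128
  2 128  16  64
  4   0   8   0
  0   0   0   0

Answer: 304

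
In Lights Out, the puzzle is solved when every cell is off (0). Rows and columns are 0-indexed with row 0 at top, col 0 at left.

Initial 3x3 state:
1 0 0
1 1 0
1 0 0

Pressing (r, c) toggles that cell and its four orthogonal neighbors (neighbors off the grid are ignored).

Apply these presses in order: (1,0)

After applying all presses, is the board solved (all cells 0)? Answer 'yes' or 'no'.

Answer: yes

Derivation:
After press 1 at (1,0):
0 0 0
0 0 0
0 0 0

Lights still on: 0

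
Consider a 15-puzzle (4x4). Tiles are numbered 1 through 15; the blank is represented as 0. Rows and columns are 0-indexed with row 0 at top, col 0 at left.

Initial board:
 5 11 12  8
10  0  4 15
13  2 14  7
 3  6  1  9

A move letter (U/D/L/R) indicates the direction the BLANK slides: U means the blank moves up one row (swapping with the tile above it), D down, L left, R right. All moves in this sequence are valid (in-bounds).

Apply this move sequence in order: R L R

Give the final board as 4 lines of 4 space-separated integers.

After move 1 (R):
 5 11 12  8
10  4  0 15
13  2 14  7
 3  6  1  9

After move 2 (L):
 5 11 12  8
10  0  4 15
13  2 14  7
 3  6  1  9

After move 3 (R):
 5 11 12  8
10  4  0 15
13  2 14  7
 3  6  1  9

Answer:  5 11 12  8
10  4  0 15
13  2 14  7
 3  6  1  9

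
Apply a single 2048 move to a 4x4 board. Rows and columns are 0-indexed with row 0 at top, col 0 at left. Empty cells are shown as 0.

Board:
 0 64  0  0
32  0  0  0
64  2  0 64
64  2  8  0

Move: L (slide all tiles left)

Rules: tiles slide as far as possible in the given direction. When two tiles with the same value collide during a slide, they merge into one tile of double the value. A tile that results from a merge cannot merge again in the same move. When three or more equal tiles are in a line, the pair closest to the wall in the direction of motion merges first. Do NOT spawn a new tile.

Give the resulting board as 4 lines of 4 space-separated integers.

Slide left:
row 0: [0, 64, 0, 0] -> [64, 0, 0, 0]
row 1: [32, 0, 0, 0] -> [32, 0, 0, 0]
row 2: [64, 2, 0, 64] -> [64, 2, 64, 0]
row 3: [64, 2, 8, 0] -> [64, 2, 8, 0]

Answer: 64  0  0  0
32  0  0  0
64  2 64  0
64  2  8  0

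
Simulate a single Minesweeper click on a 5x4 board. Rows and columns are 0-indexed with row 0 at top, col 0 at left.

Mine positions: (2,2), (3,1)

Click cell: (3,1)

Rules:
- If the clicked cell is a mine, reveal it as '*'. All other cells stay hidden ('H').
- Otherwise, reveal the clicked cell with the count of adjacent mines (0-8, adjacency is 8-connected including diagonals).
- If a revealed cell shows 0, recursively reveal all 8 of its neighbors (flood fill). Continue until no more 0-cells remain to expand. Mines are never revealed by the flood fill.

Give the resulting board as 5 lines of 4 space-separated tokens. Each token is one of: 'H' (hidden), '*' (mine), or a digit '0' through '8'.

H H H H
H H H H
H H H H
H * H H
H H H H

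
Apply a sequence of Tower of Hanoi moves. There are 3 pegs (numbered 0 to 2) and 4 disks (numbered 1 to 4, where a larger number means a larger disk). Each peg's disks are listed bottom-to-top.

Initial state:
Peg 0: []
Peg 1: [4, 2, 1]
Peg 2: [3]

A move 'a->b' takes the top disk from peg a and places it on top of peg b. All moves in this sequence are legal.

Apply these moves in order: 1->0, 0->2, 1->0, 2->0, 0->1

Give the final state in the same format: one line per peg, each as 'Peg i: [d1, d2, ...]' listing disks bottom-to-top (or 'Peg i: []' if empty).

After move 1 (1->0):
Peg 0: [1]
Peg 1: [4, 2]
Peg 2: [3]

After move 2 (0->2):
Peg 0: []
Peg 1: [4, 2]
Peg 2: [3, 1]

After move 3 (1->0):
Peg 0: [2]
Peg 1: [4]
Peg 2: [3, 1]

After move 4 (2->0):
Peg 0: [2, 1]
Peg 1: [4]
Peg 2: [3]

After move 5 (0->1):
Peg 0: [2]
Peg 1: [4, 1]
Peg 2: [3]

Answer: Peg 0: [2]
Peg 1: [4, 1]
Peg 2: [3]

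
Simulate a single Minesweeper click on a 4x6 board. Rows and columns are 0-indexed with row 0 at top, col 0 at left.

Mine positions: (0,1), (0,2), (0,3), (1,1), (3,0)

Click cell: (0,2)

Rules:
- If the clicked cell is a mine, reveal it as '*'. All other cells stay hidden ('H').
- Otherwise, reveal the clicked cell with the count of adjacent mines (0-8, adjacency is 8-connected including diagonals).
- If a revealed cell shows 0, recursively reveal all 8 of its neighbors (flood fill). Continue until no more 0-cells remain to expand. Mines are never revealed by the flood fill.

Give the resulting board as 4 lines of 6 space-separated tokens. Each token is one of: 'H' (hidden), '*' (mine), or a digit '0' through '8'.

H H * H H H
H H H H H H
H H H H H H
H H H H H H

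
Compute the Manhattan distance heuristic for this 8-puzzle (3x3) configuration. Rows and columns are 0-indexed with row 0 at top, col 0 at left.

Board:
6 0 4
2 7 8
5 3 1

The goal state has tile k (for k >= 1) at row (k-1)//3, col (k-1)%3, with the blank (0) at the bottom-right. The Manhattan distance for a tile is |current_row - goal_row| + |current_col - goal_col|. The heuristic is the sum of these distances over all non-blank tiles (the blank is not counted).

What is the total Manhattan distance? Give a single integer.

Tile 6: at (0,0), goal (1,2), distance |0-1|+|0-2| = 3
Tile 4: at (0,2), goal (1,0), distance |0-1|+|2-0| = 3
Tile 2: at (1,0), goal (0,1), distance |1-0|+|0-1| = 2
Tile 7: at (1,1), goal (2,0), distance |1-2|+|1-0| = 2
Tile 8: at (1,2), goal (2,1), distance |1-2|+|2-1| = 2
Tile 5: at (2,0), goal (1,1), distance |2-1|+|0-1| = 2
Tile 3: at (2,1), goal (0,2), distance |2-0|+|1-2| = 3
Tile 1: at (2,2), goal (0,0), distance |2-0|+|2-0| = 4
Sum: 3 + 3 + 2 + 2 + 2 + 2 + 3 + 4 = 21

Answer: 21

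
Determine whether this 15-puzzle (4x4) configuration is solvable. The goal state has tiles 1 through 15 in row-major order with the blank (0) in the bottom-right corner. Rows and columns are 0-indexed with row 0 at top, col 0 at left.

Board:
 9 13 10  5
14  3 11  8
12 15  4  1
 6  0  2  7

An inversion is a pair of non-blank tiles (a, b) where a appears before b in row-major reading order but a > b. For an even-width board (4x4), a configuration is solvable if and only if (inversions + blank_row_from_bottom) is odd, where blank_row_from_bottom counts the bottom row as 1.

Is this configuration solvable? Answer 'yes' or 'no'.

Inversions: 66
Blank is in row 3 (0-indexed from top), which is row 1 counting from the bottom (bottom = 1).
66 + 1 = 67, which is odd, so the puzzle is solvable.

Answer: yes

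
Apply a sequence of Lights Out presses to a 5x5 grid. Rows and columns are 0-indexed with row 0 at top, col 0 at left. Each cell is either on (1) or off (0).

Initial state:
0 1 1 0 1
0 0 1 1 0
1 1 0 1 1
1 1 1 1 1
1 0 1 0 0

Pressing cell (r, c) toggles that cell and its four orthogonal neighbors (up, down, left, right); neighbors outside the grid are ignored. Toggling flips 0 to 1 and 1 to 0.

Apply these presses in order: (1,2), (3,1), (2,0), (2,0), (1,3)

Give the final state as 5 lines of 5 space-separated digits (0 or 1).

After press 1 at (1,2):
0 1 0 0 1
0 1 0 0 0
1 1 1 1 1
1 1 1 1 1
1 0 1 0 0

After press 2 at (3,1):
0 1 0 0 1
0 1 0 0 0
1 0 1 1 1
0 0 0 1 1
1 1 1 0 0

After press 3 at (2,0):
0 1 0 0 1
1 1 0 0 0
0 1 1 1 1
1 0 0 1 1
1 1 1 0 0

After press 4 at (2,0):
0 1 0 0 1
0 1 0 0 0
1 0 1 1 1
0 0 0 1 1
1 1 1 0 0

After press 5 at (1,3):
0 1 0 1 1
0 1 1 1 1
1 0 1 0 1
0 0 0 1 1
1 1 1 0 0

Answer: 0 1 0 1 1
0 1 1 1 1
1 0 1 0 1
0 0 0 1 1
1 1 1 0 0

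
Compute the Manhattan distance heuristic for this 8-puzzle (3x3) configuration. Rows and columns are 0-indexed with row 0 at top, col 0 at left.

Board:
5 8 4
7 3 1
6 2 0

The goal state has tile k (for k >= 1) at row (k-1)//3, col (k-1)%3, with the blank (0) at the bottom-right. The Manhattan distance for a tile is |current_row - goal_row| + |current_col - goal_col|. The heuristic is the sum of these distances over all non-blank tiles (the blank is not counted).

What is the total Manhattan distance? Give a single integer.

Tile 5: (0,0)->(1,1) = 2
Tile 8: (0,1)->(2,1) = 2
Tile 4: (0,2)->(1,0) = 3
Tile 7: (1,0)->(2,0) = 1
Tile 3: (1,1)->(0,2) = 2
Tile 1: (1,2)->(0,0) = 3
Tile 6: (2,0)->(1,2) = 3
Tile 2: (2,1)->(0,1) = 2
Sum: 2 + 2 + 3 + 1 + 2 + 3 + 3 + 2 = 18

Answer: 18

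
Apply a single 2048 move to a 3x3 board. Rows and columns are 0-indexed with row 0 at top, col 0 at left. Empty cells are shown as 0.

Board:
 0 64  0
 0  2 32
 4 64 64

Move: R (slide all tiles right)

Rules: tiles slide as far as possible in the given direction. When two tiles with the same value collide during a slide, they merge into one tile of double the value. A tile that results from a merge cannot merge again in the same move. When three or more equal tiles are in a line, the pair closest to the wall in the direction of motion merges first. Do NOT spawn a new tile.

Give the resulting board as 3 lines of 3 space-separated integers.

Answer:   0   0  64
  0   2  32
  0   4 128

Derivation:
Slide right:
row 0: [0, 64, 0] -> [0, 0, 64]
row 1: [0, 2, 32] -> [0, 2, 32]
row 2: [4, 64, 64] -> [0, 4, 128]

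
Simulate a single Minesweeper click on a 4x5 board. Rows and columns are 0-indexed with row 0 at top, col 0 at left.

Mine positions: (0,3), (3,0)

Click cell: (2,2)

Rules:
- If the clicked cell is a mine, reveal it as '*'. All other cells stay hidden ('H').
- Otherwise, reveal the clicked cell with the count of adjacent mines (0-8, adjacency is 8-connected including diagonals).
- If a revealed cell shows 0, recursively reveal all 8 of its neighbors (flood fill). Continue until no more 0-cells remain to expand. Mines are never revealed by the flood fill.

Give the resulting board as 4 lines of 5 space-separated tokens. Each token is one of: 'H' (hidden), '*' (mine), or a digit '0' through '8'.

0 0 1 H H
0 0 1 1 1
1 1 0 0 0
H 1 0 0 0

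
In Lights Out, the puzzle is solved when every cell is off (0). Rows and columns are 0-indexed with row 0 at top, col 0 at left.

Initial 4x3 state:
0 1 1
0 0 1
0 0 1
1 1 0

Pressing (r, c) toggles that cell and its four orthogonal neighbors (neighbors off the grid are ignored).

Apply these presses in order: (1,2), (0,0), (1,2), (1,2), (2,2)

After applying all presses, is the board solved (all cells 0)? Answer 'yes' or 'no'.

After press 1 at (1,2):
0 1 0
0 1 0
0 0 0
1 1 0

After press 2 at (0,0):
1 0 0
1 1 0
0 0 0
1 1 0

After press 3 at (1,2):
1 0 1
1 0 1
0 0 1
1 1 0

After press 4 at (1,2):
1 0 0
1 1 0
0 0 0
1 1 0

After press 5 at (2,2):
1 0 0
1 1 1
0 1 1
1 1 1

Lights still on: 9

Answer: no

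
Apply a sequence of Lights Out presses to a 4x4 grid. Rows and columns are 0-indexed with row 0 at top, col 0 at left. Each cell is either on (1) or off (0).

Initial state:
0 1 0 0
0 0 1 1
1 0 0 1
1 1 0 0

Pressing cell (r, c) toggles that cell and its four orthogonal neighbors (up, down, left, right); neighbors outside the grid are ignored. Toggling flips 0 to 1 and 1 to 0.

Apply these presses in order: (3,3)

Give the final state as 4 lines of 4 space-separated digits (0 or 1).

After press 1 at (3,3):
0 1 0 0
0 0 1 1
1 0 0 0
1 1 1 1

Answer: 0 1 0 0
0 0 1 1
1 0 0 0
1 1 1 1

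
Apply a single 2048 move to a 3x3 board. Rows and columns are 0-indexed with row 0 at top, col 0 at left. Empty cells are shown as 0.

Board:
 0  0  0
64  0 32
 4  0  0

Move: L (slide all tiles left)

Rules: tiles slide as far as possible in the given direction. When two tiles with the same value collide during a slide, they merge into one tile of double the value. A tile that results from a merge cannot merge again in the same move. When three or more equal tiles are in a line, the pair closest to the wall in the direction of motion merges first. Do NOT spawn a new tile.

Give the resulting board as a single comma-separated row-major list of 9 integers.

Answer: 0, 0, 0, 64, 32, 0, 4, 0, 0

Derivation:
Slide left:
row 0: [0, 0, 0] -> [0, 0, 0]
row 1: [64, 0, 32] -> [64, 32, 0]
row 2: [4, 0, 0] -> [4, 0, 0]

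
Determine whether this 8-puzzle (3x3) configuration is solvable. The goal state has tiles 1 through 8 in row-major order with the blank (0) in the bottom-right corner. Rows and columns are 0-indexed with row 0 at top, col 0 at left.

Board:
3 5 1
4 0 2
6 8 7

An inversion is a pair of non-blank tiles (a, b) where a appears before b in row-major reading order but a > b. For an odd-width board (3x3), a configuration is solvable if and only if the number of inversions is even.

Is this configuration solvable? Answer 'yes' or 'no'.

Answer: no

Derivation:
Inversions (pairs i<j in row-major order where tile[i] > tile[j] > 0): 7
7 is odd, so the puzzle is not solvable.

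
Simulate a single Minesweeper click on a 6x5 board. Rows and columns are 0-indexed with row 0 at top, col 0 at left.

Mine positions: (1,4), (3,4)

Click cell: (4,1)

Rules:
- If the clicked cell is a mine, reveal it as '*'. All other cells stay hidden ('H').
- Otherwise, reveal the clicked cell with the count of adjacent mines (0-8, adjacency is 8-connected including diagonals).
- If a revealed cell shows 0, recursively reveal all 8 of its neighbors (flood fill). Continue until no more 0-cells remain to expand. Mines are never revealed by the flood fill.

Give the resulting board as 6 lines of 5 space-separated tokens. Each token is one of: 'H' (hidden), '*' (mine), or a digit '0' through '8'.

0 0 0 1 H
0 0 0 1 H
0 0 0 2 H
0 0 0 1 H
0 0 0 1 1
0 0 0 0 0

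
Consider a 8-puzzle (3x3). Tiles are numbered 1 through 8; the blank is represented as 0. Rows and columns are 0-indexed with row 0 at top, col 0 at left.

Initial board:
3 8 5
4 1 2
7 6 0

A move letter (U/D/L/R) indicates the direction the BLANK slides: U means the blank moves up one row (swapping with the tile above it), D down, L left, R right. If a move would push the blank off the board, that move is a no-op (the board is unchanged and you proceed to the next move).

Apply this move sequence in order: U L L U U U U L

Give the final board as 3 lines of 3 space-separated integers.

Answer: 0 8 5
3 4 1
7 6 2

Derivation:
After move 1 (U):
3 8 5
4 1 0
7 6 2

After move 2 (L):
3 8 5
4 0 1
7 6 2

After move 3 (L):
3 8 5
0 4 1
7 6 2

After move 4 (U):
0 8 5
3 4 1
7 6 2

After move 5 (U):
0 8 5
3 4 1
7 6 2

After move 6 (U):
0 8 5
3 4 1
7 6 2

After move 7 (U):
0 8 5
3 4 1
7 6 2

After move 8 (L):
0 8 5
3 4 1
7 6 2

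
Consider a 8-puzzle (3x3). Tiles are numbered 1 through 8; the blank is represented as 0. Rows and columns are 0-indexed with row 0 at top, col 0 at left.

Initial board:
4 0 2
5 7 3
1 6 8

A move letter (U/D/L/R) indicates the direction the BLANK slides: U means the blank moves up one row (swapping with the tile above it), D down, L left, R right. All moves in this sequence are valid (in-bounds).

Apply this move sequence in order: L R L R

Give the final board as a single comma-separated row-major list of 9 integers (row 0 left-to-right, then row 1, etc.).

After move 1 (L):
0 4 2
5 7 3
1 6 8

After move 2 (R):
4 0 2
5 7 3
1 6 8

After move 3 (L):
0 4 2
5 7 3
1 6 8

After move 4 (R):
4 0 2
5 7 3
1 6 8

Answer: 4, 0, 2, 5, 7, 3, 1, 6, 8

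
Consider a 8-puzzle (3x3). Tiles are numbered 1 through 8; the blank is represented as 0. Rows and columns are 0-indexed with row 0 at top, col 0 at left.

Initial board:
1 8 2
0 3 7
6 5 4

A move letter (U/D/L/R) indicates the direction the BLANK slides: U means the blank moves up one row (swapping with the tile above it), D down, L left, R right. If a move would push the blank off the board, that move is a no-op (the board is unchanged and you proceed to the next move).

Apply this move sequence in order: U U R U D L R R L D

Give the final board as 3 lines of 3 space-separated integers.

Answer: 8 3 2
1 5 7
6 0 4

Derivation:
After move 1 (U):
0 8 2
1 3 7
6 5 4

After move 2 (U):
0 8 2
1 3 7
6 5 4

After move 3 (R):
8 0 2
1 3 7
6 5 4

After move 4 (U):
8 0 2
1 3 7
6 5 4

After move 5 (D):
8 3 2
1 0 7
6 5 4

After move 6 (L):
8 3 2
0 1 7
6 5 4

After move 7 (R):
8 3 2
1 0 7
6 5 4

After move 8 (R):
8 3 2
1 7 0
6 5 4

After move 9 (L):
8 3 2
1 0 7
6 5 4

After move 10 (D):
8 3 2
1 5 7
6 0 4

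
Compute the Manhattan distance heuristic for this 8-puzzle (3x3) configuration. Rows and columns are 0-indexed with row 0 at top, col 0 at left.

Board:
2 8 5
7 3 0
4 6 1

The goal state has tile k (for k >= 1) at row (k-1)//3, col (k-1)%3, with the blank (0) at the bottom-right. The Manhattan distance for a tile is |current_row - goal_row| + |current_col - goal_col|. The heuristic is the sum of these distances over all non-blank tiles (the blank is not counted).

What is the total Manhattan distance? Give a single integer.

Tile 2: at (0,0), goal (0,1), distance |0-0|+|0-1| = 1
Tile 8: at (0,1), goal (2,1), distance |0-2|+|1-1| = 2
Tile 5: at (0,2), goal (1,1), distance |0-1|+|2-1| = 2
Tile 7: at (1,0), goal (2,0), distance |1-2|+|0-0| = 1
Tile 3: at (1,1), goal (0,2), distance |1-0|+|1-2| = 2
Tile 4: at (2,0), goal (1,0), distance |2-1|+|0-0| = 1
Tile 6: at (2,1), goal (1,2), distance |2-1|+|1-2| = 2
Tile 1: at (2,2), goal (0,0), distance |2-0|+|2-0| = 4
Sum: 1 + 2 + 2 + 1 + 2 + 1 + 2 + 4 = 15

Answer: 15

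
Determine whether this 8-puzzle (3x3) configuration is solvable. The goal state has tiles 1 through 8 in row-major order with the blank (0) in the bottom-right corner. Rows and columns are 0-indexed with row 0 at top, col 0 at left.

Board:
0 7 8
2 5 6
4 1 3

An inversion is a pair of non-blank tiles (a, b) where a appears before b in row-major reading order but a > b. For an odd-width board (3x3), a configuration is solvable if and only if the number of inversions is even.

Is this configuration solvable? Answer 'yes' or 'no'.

Answer: no

Derivation:
Inversions (pairs i<j in row-major order where tile[i] > tile[j] > 0): 21
21 is odd, so the puzzle is not solvable.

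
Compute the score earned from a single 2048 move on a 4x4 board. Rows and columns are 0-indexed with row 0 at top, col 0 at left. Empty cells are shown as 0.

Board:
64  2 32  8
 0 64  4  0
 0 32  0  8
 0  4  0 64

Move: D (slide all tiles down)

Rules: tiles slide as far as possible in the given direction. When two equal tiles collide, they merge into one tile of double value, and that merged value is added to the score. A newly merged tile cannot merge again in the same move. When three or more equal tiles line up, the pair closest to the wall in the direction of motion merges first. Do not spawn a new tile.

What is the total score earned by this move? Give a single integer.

Answer: 16

Derivation:
Slide down:
col 0: [64, 0, 0, 0] -> [0, 0, 0, 64]  score +0 (running 0)
col 1: [2, 64, 32, 4] -> [2, 64, 32, 4]  score +0 (running 0)
col 2: [32, 4, 0, 0] -> [0, 0, 32, 4]  score +0 (running 0)
col 3: [8, 0, 8, 64] -> [0, 0, 16, 64]  score +16 (running 16)
Board after move:
 0  2  0  0
 0 64  0  0
 0 32 32 16
64  4  4 64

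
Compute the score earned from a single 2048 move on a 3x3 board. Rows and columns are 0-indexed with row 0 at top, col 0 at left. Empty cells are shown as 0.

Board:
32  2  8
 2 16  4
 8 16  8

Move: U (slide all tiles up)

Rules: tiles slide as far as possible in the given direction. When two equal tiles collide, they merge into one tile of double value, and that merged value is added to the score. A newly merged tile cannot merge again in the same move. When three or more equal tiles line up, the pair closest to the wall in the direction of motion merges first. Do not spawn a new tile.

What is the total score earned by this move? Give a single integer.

Slide up:
col 0: [32, 2, 8] -> [32, 2, 8]  score +0 (running 0)
col 1: [2, 16, 16] -> [2, 32, 0]  score +32 (running 32)
col 2: [8, 4, 8] -> [8, 4, 8]  score +0 (running 32)
Board after move:
32  2  8
 2 32  4
 8  0  8

Answer: 32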